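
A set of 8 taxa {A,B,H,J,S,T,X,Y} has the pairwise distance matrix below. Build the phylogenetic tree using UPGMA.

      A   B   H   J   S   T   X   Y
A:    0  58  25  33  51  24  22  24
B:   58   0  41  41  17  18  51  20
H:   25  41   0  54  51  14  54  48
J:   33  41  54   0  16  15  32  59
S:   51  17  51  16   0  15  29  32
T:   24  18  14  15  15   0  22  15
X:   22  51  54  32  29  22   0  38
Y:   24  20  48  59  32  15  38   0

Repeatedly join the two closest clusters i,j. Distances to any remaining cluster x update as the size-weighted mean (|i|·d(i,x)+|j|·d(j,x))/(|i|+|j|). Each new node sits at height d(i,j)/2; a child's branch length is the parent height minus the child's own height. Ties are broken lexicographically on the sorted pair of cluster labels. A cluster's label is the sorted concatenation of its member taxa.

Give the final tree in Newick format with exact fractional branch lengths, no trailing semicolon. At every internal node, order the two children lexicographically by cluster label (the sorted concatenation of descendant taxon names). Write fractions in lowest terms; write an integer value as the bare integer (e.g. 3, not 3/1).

((A:11,X:11):59/8,(((B:10,Y:10):21/4,(H:7,T:7):33/4):5/2,(J:8,S:8):39/4):5/8)

step 1: merge (H,T) at d=14; branch lengths H→7, T→7; new cluster HT
  updated: d(A,HT)=49/2, d(B,HT)=59/2, d(HT,J)=69/2, d(HT,S)=33, d(HT,X)=38, d(HT,Y)=63/2
step 2: merge (J,S) at d=16; branch lengths J→8, S→8; new cluster JS
  updated: d(A,JS)=42, d(B,JS)=29, d(HT,JS)=135/4, d(JS,X)=61/2, d(JS,Y)=91/2
step 3: merge (B,Y) at d=20; branch lengths B→10, Y→10; new cluster BY
  updated: d(A,BY)=41, d(BY,HT)=61/2, d(BY,JS)=149/4, d(BY,X)=89/2
step 4: merge (A,X) at d=22; branch lengths A→11, X→11; new cluster AX
  updated: d(AX,BY)=171/4, d(AX,HT)=125/4, d(AX,JS)=145/4
step 5: merge (BY,HT) at d=61/2; branch lengths BY→21/4, HT→33/4; new cluster BHTY
  updated: d(AX,BHTY)=37, d(BHTY,JS)=71/2
step 6: merge (BHTY,JS) at d=71/2; branch lengths BHTY→5/2, JS→39/4; new cluster BHJSTY
  updated: d(AX,BHJSTY)=147/4
step 7: merge (AX,BHJSTY) at d=147/4; branch lengths AX→59/8, BHJSTY→5/8; new cluster ABHJSTXY
final tree: ((A:11,X:11):59/8,(((B:10,Y:10):21/4,(H:7,T:7):33/4):5/2,(J:8,S:8):39/4):5/8)
total length: 423/4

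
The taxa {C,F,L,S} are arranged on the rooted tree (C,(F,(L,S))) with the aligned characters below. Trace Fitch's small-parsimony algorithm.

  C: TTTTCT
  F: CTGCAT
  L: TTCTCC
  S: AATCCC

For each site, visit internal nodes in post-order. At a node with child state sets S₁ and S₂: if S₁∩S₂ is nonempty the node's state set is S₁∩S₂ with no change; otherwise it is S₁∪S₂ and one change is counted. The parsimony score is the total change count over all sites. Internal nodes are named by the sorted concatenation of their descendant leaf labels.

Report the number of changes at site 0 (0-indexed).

site 0, node LS: L={T} ∪ S={A} → {A,T} (+1)
site 0, node FLS: F={C} ∪ LS={A,T} → {A,C,T} (+1)
site 0, node CFLS: C={T} ∩ FLS={A,C,T} → {T} (+0)
site 1, node LS: L={T} ∪ S={A} → {A,T} (+1)
site 1, node FLS: F={T} ∩ LS={A,T} → {T} (+0)
site 1, node CFLS: C={T} ∩ FLS={T} → {T} (+0)
site 2, node LS: L={C} ∪ S={T} → {C,T} (+1)
site 2, node FLS: F={G} ∪ LS={C,T} → {C,G,T} (+1)
site 2, node CFLS: C={T} ∩ FLS={C,G,T} → {T} (+0)
site 3, node LS: L={T} ∪ S={C} → {C,T} (+1)
site 3, node FLS: F={C} ∩ LS={C,T} → {C} (+0)
site 3, node CFLS: C={T} ∪ FLS={C} → {C,T} (+1)
site 4, node LS: L={C} ∩ S={C} → {C} (+0)
site 4, node FLS: F={A} ∪ LS={C} → {A,C} (+1)
site 4, node CFLS: C={C} ∩ FLS={A,C} → {C} (+0)
site 5, node LS: L={C} ∩ S={C} → {C} (+0)
site 5, node FLS: F={T} ∪ LS={C} → {C,T} (+1)
site 5, node CFLS: C={T} ∩ FLS={C,T} → {T} (+0)
per-site changes: [2, 1, 2, 2, 1, 1]; total = 9

2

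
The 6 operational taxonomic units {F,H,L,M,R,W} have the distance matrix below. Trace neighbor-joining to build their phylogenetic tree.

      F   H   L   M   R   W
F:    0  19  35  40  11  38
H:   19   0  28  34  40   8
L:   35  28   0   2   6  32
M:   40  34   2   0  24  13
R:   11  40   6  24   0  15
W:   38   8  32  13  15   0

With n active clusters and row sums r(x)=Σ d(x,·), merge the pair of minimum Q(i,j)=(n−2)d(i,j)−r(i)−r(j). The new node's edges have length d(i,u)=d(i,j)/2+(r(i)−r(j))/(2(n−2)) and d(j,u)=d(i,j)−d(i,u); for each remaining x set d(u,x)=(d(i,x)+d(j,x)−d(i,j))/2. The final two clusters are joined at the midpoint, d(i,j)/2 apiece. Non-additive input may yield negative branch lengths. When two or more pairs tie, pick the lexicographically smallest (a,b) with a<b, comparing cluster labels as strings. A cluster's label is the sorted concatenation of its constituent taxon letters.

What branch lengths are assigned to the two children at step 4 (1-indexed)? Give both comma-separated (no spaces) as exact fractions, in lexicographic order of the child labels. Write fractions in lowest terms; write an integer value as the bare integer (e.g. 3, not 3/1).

33/4,41/4

1. join L+M (d=2, Q=-208) ⇒ LM; edges |L|=-1/4, |M|=9/4
  updated: d(F,LM)=73/2, d(H,LM)=30, d(LM,R)=14, d(LM,W)=43/2
2. join H+W (d=8, Q=-311/2) ⇒ HW; edges |H|=77/12, |W|=19/12
  updated: d(F,HW)=49/2, d(HW,LM)=87/4, d(HW,R)=47/2
3. join F+R (d=11, Q=-197/2) ⇒ FR; edges |F|=91/8, |R|=-3/8
  updated: d(FR,HW)=37/2, d(FR,LM)=79/4
4. join FR+HW (d=37/2, Q=-60) ⇒ FHRW; edges |FR|=33/4, |HW|=41/4
  updated: d(FHRW,LM)=23/2
5. join FHRW+LM (d=23/2) ⇒ FHLMRW; edges |FHRW|=23/4, |LM|=23/4
final tree: (((F:91/8,R:-3/8):33/4,(H:77/12,W:19/12):41/4):23/4,(L:-1/4,M:9/4):23/4)
total length: 51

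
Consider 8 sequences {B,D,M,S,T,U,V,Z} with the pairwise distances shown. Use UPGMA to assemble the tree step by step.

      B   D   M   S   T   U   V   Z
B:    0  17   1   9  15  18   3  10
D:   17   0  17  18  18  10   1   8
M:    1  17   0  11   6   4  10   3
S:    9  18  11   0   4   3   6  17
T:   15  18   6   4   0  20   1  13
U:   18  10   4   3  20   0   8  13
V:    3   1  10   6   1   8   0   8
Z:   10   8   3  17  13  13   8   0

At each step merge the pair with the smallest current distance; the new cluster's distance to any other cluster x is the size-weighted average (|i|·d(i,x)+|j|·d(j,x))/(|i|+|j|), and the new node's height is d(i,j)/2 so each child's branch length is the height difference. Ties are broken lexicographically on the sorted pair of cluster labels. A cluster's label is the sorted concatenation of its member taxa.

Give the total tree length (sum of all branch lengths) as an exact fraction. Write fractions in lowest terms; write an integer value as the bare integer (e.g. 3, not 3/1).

iteration 1: select B,M (d=1); attach at lengths (1/2, 1/2); label the merged cluster BM
  updated: d(BM,D)=17, d(BM,S)=10, d(BM,T)=21/2, d(BM,U)=11, d(BM,V)=13/2, d(BM,Z)=13/2
iteration 2: select D,V (d=1); attach at lengths (1/2, 1/2); label the merged cluster DV
  updated: d(BM,DV)=47/4, d(DV,S)=12, d(DV,T)=19/2, d(DV,U)=9, d(DV,Z)=8
iteration 3: select S,U (d=3); attach at lengths (3/2, 3/2); label the merged cluster SU
  updated: d(BM,SU)=21/2, d(DV,SU)=21/2, d(SU,T)=12, d(SU,Z)=15
iteration 4: select BM,Z (d=13/2); attach at lengths (11/4, 13/4); label the merged cluster BMZ
  updated: d(BMZ,DV)=21/2, d(BMZ,SU)=12, d(BMZ,T)=34/3
iteration 5: select DV,T (d=19/2); attach at lengths (17/4, 19/4); label the merged cluster DTV
  updated: d(BMZ,DTV)=97/9, d(DTV,SU)=11
iteration 6: select BMZ,DTV (d=97/9); attach at lengths (77/36, 23/36); label the merged cluster BDMTVZ
  updated: d(BDMTVZ,SU)=23/2
iteration 7: select BDMTVZ,SU (d=23/2); attach at lengths (13/36, 17/4); label the merged cluster BDMSTUVZ
final tree: ((((B:1/2,M:1/2):11/4,Z:13/4):77/36,((D:1/2,V:1/2):17/4,T:19/4):23/36):13/36,(S:3/2,U:3/2):17/4)
total length: 493/18

493/18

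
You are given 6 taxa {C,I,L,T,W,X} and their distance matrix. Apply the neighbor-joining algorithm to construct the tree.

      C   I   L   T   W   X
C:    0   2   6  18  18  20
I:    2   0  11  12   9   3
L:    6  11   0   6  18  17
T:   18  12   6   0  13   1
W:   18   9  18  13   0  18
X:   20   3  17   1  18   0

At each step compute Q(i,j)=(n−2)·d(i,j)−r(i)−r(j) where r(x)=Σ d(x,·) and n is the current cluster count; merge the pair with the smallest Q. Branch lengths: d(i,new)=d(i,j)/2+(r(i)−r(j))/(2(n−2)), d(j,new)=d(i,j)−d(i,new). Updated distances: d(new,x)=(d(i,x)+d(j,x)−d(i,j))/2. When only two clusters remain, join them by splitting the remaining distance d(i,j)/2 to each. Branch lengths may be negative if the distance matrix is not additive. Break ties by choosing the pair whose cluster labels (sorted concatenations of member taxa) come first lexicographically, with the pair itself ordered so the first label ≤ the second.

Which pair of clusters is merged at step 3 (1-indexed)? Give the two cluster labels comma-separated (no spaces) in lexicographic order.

step 1: merge (T,X) at d=1, Q=-105; branch lengths T→-5/8, X→13/8; new cluster TX
  updated: d(C,TX)=37/2, d(I,TX)=7, d(L,TX)=11, d(TX,W)=15
step 2: merge (C,L) at d=6, Q=-145/2; branch lengths C→11/4, L→13/4; new cluster CL
  updated: d(CL,I)=7/2, d(CL,TX)=47/4, d(CL,W)=15
step 3: merge (CL,I) at d=7/2, Q=-171/4; branch lengths CL→71/16, I→-15/16; new cluster CIL
  updated: d(CIL,TX)=61/8, d(CIL,W)=41/4
step 4: merge (CIL,TX) at d=61/8, Q=-263/8; branch lengths CIL→23/16, TX→99/16; new cluster CILTX
  updated: d(CILTX,W)=141/16
step 5: merge (CILTX,W) at d=141/16; branch lengths CILTX→141/32, W→141/32; new cluster CILTWX
final tree: ((((C:11/4,L:13/4):71/16,I:-15/16):23/16,(T:-5/8,X:13/8):99/16):141/32,W:141/32)
total length: 431/16

CL,I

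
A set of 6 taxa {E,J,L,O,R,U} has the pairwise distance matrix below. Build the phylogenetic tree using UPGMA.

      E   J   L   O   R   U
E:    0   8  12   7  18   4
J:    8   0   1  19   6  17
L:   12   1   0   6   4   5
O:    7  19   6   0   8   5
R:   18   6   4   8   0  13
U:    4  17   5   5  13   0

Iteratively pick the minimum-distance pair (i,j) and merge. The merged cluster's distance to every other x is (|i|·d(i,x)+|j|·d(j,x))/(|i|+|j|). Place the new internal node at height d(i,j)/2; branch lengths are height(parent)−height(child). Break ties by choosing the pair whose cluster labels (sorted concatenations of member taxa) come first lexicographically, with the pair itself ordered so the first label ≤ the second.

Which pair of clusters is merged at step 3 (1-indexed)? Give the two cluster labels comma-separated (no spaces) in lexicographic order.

JL,R

1. join J+L (d=1) ⇒ JL; edges |J|=1/2, |L|=1/2
  updated: d(E,JL)=10, d(JL,O)=25/2, d(JL,R)=5, d(JL,U)=11
2. join E+U (d=4) ⇒ EU; edges |E|=2, |U|=2
  updated: d(EU,JL)=21/2, d(EU,O)=6, d(EU,R)=31/2
3. join JL+R (d=5) ⇒ JLR; edges |JL|=2, |R|=5/2
  updated: d(EU,JLR)=73/6, d(JLR,O)=11
4. join EU+O (d=6) ⇒ EOU; edges |EU|=1, |O|=3
  updated: d(EOU,JLR)=106/9
5. join EOU+JLR (d=106/9) ⇒ EJLORU; edges |EOU|=26/9, |JLR|=61/18
final tree: (((E:2,U:2):1,O:3):26/9,((J:1/2,L:1/2):2,R:5/2):61/18)
total length: 178/9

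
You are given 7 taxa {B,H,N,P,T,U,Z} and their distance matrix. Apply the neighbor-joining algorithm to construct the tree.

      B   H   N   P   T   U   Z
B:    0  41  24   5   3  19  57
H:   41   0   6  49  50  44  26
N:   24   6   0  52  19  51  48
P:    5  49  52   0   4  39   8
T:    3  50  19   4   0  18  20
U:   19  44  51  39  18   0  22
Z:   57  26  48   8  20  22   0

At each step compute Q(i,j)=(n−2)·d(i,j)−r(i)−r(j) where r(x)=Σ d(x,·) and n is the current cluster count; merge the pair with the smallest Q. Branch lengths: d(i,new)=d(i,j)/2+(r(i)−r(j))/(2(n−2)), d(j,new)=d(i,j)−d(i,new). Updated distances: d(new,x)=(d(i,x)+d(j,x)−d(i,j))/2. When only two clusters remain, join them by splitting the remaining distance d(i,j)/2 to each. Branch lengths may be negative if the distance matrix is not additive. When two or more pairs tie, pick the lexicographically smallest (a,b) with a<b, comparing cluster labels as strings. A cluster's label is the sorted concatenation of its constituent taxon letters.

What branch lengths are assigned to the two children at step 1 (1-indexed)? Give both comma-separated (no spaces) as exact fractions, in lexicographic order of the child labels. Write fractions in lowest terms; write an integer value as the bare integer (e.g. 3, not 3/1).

1. join H+N (d=6, Q=-386) ⇒ HN; edges |H|=23/5, |N|=7/5
  updated: d(B,HN)=59/2, d(HN,P)=95/2, d(HN,T)=63/2, d(HN,U)=89/2, d(HN,Z)=34
2. join P+Z (d=8, Q=-425/2) ⇒ PZ; edges |P|=-11/16, |Z|=139/16
  updated: d(B,PZ)=27, d(HN,PZ)=147/4, d(PZ,T)=8, d(PZ,U)=53/2
3. join PZ+T (d=8, Q=-539/4) ⇒ PTZ; edges |PZ|=247/24, |T|=-55/24
  updated: d(B,PTZ)=11, d(HN,PTZ)=241/8, d(PTZ,U)=73/4
4. join B+HN (d=59/2, Q=-837/8) ⇒ BHN; edges |B|=115/32, |HN|=829/32
  updated: d(BHN,PTZ)=93/16, d(BHN,U)=17
5. join BHN+PTZ (d=93/16, Q=-657/16) ⇒ BHNPTZ; edges |BHN|=73/32, |PTZ|=113/32
  updated: d(BHNPTZ,U)=471/32
6. join BHNPTZ+U (d=471/32) ⇒ BHNPTUZ; edges |BHNPTZ|=471/64, |U|=471/64
final tree: (((B:115/32,(H:23/5,N:7/5):829/32):73/32,((P:-11/16,Z:139/16):247/24,T:-55/24):113/32):471/64,U:471/64)
total length: 2305/32

23/5,7/5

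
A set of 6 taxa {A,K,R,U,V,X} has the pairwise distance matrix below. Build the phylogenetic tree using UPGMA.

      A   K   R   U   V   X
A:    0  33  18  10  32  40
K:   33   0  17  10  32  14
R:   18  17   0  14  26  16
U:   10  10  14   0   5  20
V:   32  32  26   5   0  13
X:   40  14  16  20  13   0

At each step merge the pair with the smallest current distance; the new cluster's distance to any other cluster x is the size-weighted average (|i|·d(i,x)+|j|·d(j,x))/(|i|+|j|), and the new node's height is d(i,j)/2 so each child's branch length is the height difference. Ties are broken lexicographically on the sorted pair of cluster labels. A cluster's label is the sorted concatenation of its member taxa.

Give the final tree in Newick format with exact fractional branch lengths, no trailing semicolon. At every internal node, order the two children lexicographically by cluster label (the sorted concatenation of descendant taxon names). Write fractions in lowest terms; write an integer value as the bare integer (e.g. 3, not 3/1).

(A:133/10,(((K:7,X:7):5/4,R:33/4):4/3,(U:5/2,V:5/2):85/12):223/60)

iteration 1: select U,V (d=5); attach at lengths (5/2, 5/2); label the merged cluster UV
  updated: d(A,UV)=21, d(K,UV)=21, d(R,UV)=20, d(UV,X)=33/2
iteration 2: select K,X (d=14); attach at lengths (7, 7); label the merged cluster KX
  updated: d(A,KX)=73/2, d(KX,R)=33/2, d(KX,UV)=75/4
iteration 3: select KX,R (d=33/2); attach at lengths (5/4, 33/4); label the merged cluster KRX
  updated: d(A,KRX)=91/3, d(KRX,UV)=115/6
iteration 4: select KRX,UV (d=115/6); attach at lengths (4/3, 85/12); label the merged cluster KRUVX
  updated: d(A,KRUVX)=133/5
iteration 5: select A,KRUVX (d=133/5); attach at lengths (133/10, 223/60); label the merged cluster AKRUVX
final tree: (A:133/10,(((K:7,X:7):5/4,R:33/4):4/3,(U:5/2,V:5/2):85/12):223/60)
total length: 809/15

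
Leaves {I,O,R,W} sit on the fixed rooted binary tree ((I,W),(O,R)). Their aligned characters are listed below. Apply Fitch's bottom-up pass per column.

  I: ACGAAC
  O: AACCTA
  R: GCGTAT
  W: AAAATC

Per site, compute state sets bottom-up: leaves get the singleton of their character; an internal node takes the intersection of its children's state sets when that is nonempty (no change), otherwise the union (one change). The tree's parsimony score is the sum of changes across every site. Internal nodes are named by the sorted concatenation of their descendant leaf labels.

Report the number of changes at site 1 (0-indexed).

2

IW@0: {A} ∩ {A} = {A} (intersection, +0)
OR@0: {A} ∪ {G} = {A,G} (union, +1)
IORW@0: {A} ∩ {A,G} = {A} (intersection, +0)
IW@1: {C} ∪ {A} = {A,C} (union, +1)
OR@1: {A} ∪ {C} = {A,C} (union, +1)
IORW@1: {A,C} ∩ {A,C} = {A,C} (intersection, +0)
IW@2: {G} ∪ {A} = {A,G} (union, +1)
OR@2: {C} ∪ {G} = {C,G} (union, +1)
IORW@2: {A,G} ∩ {C,G} = {G} (intersection, +0)
IW@3: {A} ∩ {A} = {A} (intersection, +0)
OR@3: {C} ∪ {T} = {C,T} (union, +1)
IORW@3: {A} ∪ {C,T} = {A,C,T} (union, +1)
IW@4: {A} ∪ {T} = {A,T} (union, +1)
OR@4: {T} ∪ {A} = {A,T} (union, +1)
IORW@4: {A,T} ∩ {A,T} = {A,T} (intersection, +0)
IW@5: {C} ∩ {C} = {C} (intersection, +0)
OR@5: {A} ∪ {T} = {A,T} (union, +1)
IORW@5: {C} ∪ {A,T} = {A,C,T} (union, +1)
per-site changes: [1, 2, 2, 2, 2, 2]; total = 11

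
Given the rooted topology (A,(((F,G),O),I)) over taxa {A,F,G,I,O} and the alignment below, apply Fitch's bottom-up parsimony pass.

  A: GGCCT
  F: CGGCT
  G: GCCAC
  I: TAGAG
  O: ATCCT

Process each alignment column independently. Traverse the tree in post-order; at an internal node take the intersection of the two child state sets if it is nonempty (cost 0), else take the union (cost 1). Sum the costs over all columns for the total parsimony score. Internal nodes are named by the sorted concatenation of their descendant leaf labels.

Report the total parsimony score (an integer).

12

[col 0] FG: children F:{C}, G:{G} ∪→ {C,G}; cost 1
[col 0] FGO: children FG:{C,G}, O:{A} ∪→ {A,C,G}; cost 1
[col 0] FGIO: children FGO:{A,C,G}, I:{T} ∪→ {A,C,G,T}; cost 1
[col 0] AFGIO: children A:{G}, FGIO:{A,C,G,T} ∩→ {G}; cost 0
[col 1] FG: children F:{G}, G:{C} ∪→ {C,G}; cost 1
[col 1] FGO: children FG:{C,G}, O:{T} ∪→ {C,G,T}; cost 1
[col 1] FGIO: children FGO:{C,G,T}, I:{A} ∪→ {A,C,G,T}; cost 1
[col 1] AFGIO: children A:{G}, FGIO:{A,C,G,T} ∩→ {G}; cost 0
[col 2] FG: children F:{G}, G:{C} ∪→ {C,G}; cost 1
[col 2] FGO: children FG:{C,G}, O:{C} ∩→ {C}; cost 0
[col 2] FGIO: children FGO:{C}, I:{G} ∪→ {C,G}; cost 1
[col 2] AFGIO: children A:{C}, FGIO:{C,G} ∩→ {C}; cost 0
[col 3] FG: children F:{C}, G:{A} ∪→ {A,C}; cost 1
[col 3] FGO: children FG:{A,C}, O:{C} ∩→ {C}; cost 0
[col 3] FGIO: children FGO:{C}, I:{A} ∪→ {A,C}; cost 1
[col 3] AFGIO: children A:{C}, FGIO:{A,C} ∩→ {C}; cost 0
[col 4] FG: children F:{T}, G:{C} ∪→ {C,T}; cost 1
[col 4] FGO: children FG:{C,T}, O:{T} ∩→ {T}; cost 0
[col 4] FGIO: children FGO:{T}, I:{G} ∪→ {G,T}; cost 1
[col 4] AFGIO: children A:{T}, FGIO:{G,T} ∩→ {T}; cost 0
per-site changes: [3, 3, 2, 2, 2]; total = 12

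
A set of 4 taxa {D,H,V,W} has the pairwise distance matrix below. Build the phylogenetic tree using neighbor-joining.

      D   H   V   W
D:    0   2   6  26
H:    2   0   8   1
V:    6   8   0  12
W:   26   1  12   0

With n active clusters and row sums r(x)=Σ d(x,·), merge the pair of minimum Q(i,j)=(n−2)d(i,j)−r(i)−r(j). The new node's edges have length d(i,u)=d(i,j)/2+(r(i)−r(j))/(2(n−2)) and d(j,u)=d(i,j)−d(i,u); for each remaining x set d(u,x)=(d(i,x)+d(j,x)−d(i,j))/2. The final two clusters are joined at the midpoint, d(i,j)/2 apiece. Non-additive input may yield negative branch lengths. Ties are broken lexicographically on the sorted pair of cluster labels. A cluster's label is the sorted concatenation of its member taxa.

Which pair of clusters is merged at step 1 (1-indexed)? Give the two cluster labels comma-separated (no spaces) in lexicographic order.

D,V

iteration 1: select D,V (d=6, Q=-48); attach at lengths (5, 1); label the merged cluster DV
  updated: d(DV,H)=2, d(DV,W)=16
iteration 2: select DV,H (d=2, Q=-19); attach at lengths (17/2, -13/2); label the merged cluster DHV
  updated: d(DHV,W)=15/2
iteration 3: select DHV,W (d=15/2); attach at lengths (15/4, 15/4); label the merged cluster DHVW
final tree: (((D:5,V:1):17/2,H:-13/2):15/4,W:15/4)
total length: 31/2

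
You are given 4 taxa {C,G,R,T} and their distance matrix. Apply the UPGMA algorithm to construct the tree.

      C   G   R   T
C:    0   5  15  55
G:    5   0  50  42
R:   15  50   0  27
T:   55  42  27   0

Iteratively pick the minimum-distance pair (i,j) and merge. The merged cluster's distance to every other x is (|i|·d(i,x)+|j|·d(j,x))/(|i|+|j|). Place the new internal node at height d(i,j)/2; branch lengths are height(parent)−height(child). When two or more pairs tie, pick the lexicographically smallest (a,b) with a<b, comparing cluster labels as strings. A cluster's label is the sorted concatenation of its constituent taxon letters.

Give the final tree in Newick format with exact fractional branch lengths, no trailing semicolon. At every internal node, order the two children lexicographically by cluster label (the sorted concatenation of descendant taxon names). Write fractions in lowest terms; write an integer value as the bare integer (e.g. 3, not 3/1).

((C:5/2,G:5/2):71/4,(R:27/2,T:27/2):27/4)

step 1: merge (C,G) at d=5; branch lengths C→5/2, G→5/2; new cluster CG
  updated: d(CG,R)=65/2, d(CG,T)=97/2
step 2: merge (R,T) at d=27; branch lengths R→27/2, T→27/2; new cluster RT
  updated: d(CG,RT)=81/2
step 3: merge (CG,RT) at d=81/2; branch lengths CG→71/4, RT→27/4; new cluster CGRT
final tree: ((C:5/2,G:5/2):71/4,(R:27/2,T:27/2):27/4)
total length: 113/2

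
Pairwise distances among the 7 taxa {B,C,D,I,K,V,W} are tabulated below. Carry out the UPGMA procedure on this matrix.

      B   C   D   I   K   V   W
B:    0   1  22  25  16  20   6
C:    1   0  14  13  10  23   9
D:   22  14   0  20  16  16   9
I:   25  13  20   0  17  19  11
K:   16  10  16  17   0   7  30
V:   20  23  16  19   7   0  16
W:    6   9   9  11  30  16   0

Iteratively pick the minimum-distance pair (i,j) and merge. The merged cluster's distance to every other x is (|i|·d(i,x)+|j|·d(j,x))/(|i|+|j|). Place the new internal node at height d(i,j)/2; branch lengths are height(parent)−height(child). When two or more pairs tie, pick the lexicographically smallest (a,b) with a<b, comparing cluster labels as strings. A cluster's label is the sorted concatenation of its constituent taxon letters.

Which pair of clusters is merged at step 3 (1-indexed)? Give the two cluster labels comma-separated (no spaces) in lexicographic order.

iteration 1: select B,C (d=1); attach at lengths (1/2, 1/2); label the merged cluster BC
  updated: d(BC,D)=18, d(BC,I)=19, d(BC,K)=13, d(BC,V)=43/2, d(BC,W)=15/2
iteration 2: select K,V (d=7); attach at lengths (7/2, 7/2); label the merged cluster KV
  updated: d(BC,KV)=69/4, d(D,KV)=16, d(I,KV)=18, d(KV,W)=23
iteration 3: select BC,W (d=15/2); attach at lengths (13/4, 15/4); label the merged cluster BCW
  updated: d(BCW,D)=15, d(BCW,I)=49/3, d(BCW,KV)=115/6
iteration 4: select BCW,D (d=15); attach at lengths (15/4, 15/2); label the merged cluster BCDW
  updated: d(BCDW,I)=69/4, d(BCDW,KV)=147/8
iteration 5: select BCDW,I (d=69/4); attach at lengths (9/8, 69/8); label the merged cluster BCDIW
  updated: d(BCDIW,KV)=183/10
iteration 6: select BCDIW,KV (d=183/10); attach at lengths (21/40, 113/20); label the merged cluster BCDIKVW
final tree: (((((B:1/2,C:1/2):13/4,W:15/4):15/4,D:15/2):9/8,I:69/8):21/40,(K:7/2,V:7/2):113/20)
total length: 1687/40

BC,W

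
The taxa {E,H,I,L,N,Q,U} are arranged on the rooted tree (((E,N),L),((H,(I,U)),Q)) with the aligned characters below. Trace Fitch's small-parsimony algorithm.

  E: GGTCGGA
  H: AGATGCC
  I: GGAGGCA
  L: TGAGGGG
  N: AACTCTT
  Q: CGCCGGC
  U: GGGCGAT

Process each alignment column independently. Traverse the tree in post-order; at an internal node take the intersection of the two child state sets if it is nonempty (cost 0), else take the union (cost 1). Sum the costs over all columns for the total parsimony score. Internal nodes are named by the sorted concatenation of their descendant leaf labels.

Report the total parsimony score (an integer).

22

[col 0] EN: children E:{G}, N:{A} ∪→ {A,G}; cost 1
[col 0] ELN: children EN:{A,G}, L:{T} ∪→ {A,G,T}; cost 1
[col 0] IU: children I:{G}, U:{G} ∩→ {G}; cost 0
[col 0] HIU: children H:{A}, IU:{G} ∪→ {A,G}; cost 1
[col 0] HIQU: children HIU:{A,G}, Q:{C} ∪→ {A,C,G}; cost 1
[col 0] EHILNQU: children ELN:{A,G,T}, HIQU:{A,C,G} ∩→ {A,G}; cost 0
[col 1] EN: children E:{G}, N:{A} ∪→ {A,G}; cost 1
[col 1] ELN: children EN:{A,G}, L:{G} ∩→ {G}; cost 0
[col 1] IU: children I:{G}, U:{G} ∩→ {G}; cost 0
[col 1] HIU: children H:{G}, IU:{G} ∩→ {G}; cost 0
[col 1] HIQU: children HIU:{G}, Q:{G} ∩→ {G}; cost 0
[col 1] EHILNQU: children ELN:{G}, HIQU:{G} ∩→ {G}; cost 0
[col 2] EN: children E:{T}, N:{C} ∪→ {C,T}; cost 1
[col 2] ELN: children EN:{C,T}, L:{A} ∪→ {A,C,T}; cost 1
[col 2] IU: children I:{A}, U:{G} ∪→ {A,G}; cost 1
[col 2] HIU: children H:{A}, IU:{A,G} ∩→ {A}; cost 0
[col 2] HIQU: children HIU:{A}, Q:{C} ∪→ {A,C}; cost 1
[col 2] EHILNQU: children ELN:{A,C,T}, HIQU:{A,C} ∩→ {A,C}; cost 0
[col 3] EN: children E:{C}, N:{T} ∪→ {C,T}; cost 1
[col 3] ELN: children EN:{C,T}, L:{G} ∪→ {C,G,T}; cost 1
[col 3] IU: children I:{G}, U:{C} ∪→ {C,G}; cost 1
[col 3] HIU: children H:{T}, IU:{C,G} ∪→ {C,G,T}; cost 1
[col 3] HIQU: children HIU:{C,G,T}, Q:{C} ∩→ {C}; cost 0
[col 3] EHILNQU: children ELN:{C,G,T}, HIQU:{C} ∩→ {C}; cost 0
[col 4] EN: children E:{G}, N:{C} ∪→ {C,G}; cost 1
[col 4] ELN: children EN:{C,G}, L:{G} ∩→ {G}; cost 0
[col 4] IU: children I:{G}, U:{G} ∩→ {G}; cost 0
[col 4] HIU: children H:{G}, IU:{G} ∩→ {G}; cost 0
[col 4] HIQU: children HIU:{G}, Q:{G} ∩→ {G}; cost 0
[col 4] EHILNQU: children ELN:{G}, HIQU:{G} ∩→ {G}; cost 0
[col 5] EN: children E:{G}, N:{T} ∪→ {G,T}; cost 1
[col 5] ELN: children EN:{G,T}, L:{G} ∩→ {G}; cost 0
[col 5] IU: children I:{C}, U:{A} ∪→ {A,C}; cost 1
[col 5] HIU: children H:{C}, IU:{A,C} ∩→ {C}; cost 0
[col 5] HIQU: children HIU:{C}, Q:{G} ∪→ {C,G}; cost 1
[col 5] EHILNQU: children ELN:{G}, HIQU:{C,G} ∩→ {G}; cost 0
[col 6] EN: children E:{A}, N:{T} ∪→ {A,T}; cost 1
[col 6] ELN: children EN:{A,T}, L:{G} ∪→ {A,G,T}; cost 1
[col 6] IU: children I:{A}, U:{T} ∪→ {A,T}; cost 1
[col 6] HIU: children H:{C}, IU:{A,T} ∪→ {A,C,T}; cost 1
[col 6] HIQU: children HIU:{A,C,T}, Q:{C} ∩→ {C}; cost 0
[col 6] EHILNQU: children ELN:{A,G,T}, HIQU:{C} ∪→ {A,C,G,T}; cost 1
per-site changes: [4, 1, 4, 4, 1, 3, 5]; total = 22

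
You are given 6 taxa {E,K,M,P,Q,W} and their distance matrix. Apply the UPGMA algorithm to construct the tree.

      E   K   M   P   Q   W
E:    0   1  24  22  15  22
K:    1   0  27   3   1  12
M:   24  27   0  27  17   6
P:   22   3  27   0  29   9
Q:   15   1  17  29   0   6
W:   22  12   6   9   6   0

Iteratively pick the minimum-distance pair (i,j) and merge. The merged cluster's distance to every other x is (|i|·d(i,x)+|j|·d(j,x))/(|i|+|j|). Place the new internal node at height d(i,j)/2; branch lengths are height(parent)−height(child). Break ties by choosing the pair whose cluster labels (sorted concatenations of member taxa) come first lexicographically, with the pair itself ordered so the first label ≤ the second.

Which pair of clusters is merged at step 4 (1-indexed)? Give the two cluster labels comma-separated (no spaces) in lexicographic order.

1. join E+K (d=1) ⇒ EK; edges |E|=1/2, |K|=1/2
  updated: d(EK,M)=51/2, d(EK,P)=25/2, d(EK,Q)=8, d(EK,W)=17
2. join M+W (d=6) ⇒ MW; edges |M|=3, |W|=3
  updated: d(EK,MW)=85/4, d(MW,P)=18, d(MW,Q)=23/2
3. join EK+Q (d=8) ⇒ EKQ; edges |EK|=7/2, |Q|=4
  updated: d(EKQ,MW)=18, d(EKQ,P)=18
4. join EKQ+MW (d=18) ⇒ EKMQW; edges |EKQ|=5, |MW|=6
  updated: d(EKMQW,P)=18
5. join EKMQW+P (d=18) ⇒ EKMPQW; edges |EKMQW|=0, |P|=9
final tree: ((((E:1/2,K:1/2):7/2,Q:4):5,(M:3,W:3):6):0,P:9)
total length: 69/2

EKQ,MW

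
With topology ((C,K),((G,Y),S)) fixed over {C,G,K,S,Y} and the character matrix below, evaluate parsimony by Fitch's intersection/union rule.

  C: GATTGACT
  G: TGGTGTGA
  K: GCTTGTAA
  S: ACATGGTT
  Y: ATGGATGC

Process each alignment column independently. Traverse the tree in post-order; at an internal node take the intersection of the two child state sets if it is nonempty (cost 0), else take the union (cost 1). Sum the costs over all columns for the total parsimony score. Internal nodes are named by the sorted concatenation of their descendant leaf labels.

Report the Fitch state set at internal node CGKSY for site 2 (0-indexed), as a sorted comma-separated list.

site 0, node CK: C={G} ∩ K={G} → {G} (+0)
site 0, node GY: G={T} ∪ Y={A} → {A,T} (+1)
site 0, node GSY: GY={A,T} ∩ S={A} → {A} (+0)
site 0, node CGKSY: CK={G} ∪ GSY={A} → {A,G} (+1)
site 1, node CK: C={A} ∪ K={C} → {A,C} (+1)
site 1, node GY: G={G} ∪ Y={T} → {G,T} (+1)
site 1, node GSY: GY={G,T} ∪ S={C} → {C,G,T} (+1)
site 1, node CGKSY: CK={A,C} ∩ GSY={C,G,T} → {C} (+0)
site 2, node CK: C={T} ∩ K={T} → {T} (+0)
site 2, node GY: G={G} ∩ Y={G} → {G} (+0)
site 2, node GSY: GY={G} ∪ S={A} → {A,G} (+1)
site 2, node CGKSY: CK={T} ∪ GSY={A,G} → {A,G,T} (+1)
site 3, node CK: C={T} ∩ K={T} → {T} (+0)
site 3, node GY: G={T} ∪ Y={G} → {G,T} (+1)
site 3, node GSY: GY={G,T} ∩ S={T} → {T} (+0)
site 3, node CGKSY: CK={T} ∩ GSY={T} → {T} (+0)
site 4, node CK: C={G} ∩ K={G} → {G} (+0)
site 4, node GY: G={G} ∪ Y={A} → {A,G} (+1)
site 4, node GSY: GY={A,G} ∩ S={G} → {G} (+0)
site 4, node CGKSY: CK={G} ∩ GSY={G} → {G} (+0)
site 5, node CK: C={A} ∪ K={T} → {A,T} (+1)
site 5, node GY: G={T} ∩ Y={T} → {T} (+0)
site 5, node GSY: GY={T} ∪ S={G} → {G,T} (+1)
site 5, node CGKSY: CK={A,T} ∩ GSY={G,T} → {T} (+0)
site 6, node CK: C={C} ∪ K={A} → {A,C} (+1)
site 6, node GY: G={G} ∩ Y={G} → {G} (+0)
site 6, node GSY: GY={G} ∪ S={T} → {G,T} (+1)
site 6, node CGKSY: CK={A,C} ∪ GSY={G,T} → {A,C,G,T} (+1)
site 7, node CK: C={T} ∪ K={A} → {A,T} (+1)
site 7, node GY: G={A} ∪ Y={C} → {A,C} (+1)
site 7, node GSY: GY={A,C} ∪ S={T} → {A,C,T} (+1)
site 7, node CGKSY: CK={A,T} ∩ GSY={A,C,T} → {A,T} (+0)
per-site changes: [2, 3, 2, 1, 1, 2, 3, 3]; total = 17

A,G,T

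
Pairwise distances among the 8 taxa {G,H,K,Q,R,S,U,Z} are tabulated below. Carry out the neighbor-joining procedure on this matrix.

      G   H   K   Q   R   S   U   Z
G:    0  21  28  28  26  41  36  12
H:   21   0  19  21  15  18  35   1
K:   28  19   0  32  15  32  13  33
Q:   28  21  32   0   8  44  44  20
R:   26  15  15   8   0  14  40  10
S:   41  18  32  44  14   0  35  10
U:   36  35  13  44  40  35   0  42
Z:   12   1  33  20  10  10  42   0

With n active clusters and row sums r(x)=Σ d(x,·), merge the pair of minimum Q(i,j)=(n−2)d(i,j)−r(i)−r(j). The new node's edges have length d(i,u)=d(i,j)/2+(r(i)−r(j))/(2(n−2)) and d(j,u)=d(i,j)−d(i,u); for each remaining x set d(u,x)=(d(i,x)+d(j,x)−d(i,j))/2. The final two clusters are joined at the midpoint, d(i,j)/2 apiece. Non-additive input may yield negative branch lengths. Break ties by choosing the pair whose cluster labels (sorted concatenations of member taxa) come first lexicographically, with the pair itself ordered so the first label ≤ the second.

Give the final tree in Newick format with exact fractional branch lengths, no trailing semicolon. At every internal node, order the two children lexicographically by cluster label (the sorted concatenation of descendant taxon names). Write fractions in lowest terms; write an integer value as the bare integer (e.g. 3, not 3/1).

step 1: merge (K,U) at d=13, Q=-339; branch lengths K→5/12, U→151/12; new cluster KU
  updated: d(G,KU)=51/2, d(H,KU)=41/2, d(KU,Q)=63/2, d(KU,R)=21, d(KU,S)=27, d(KU,Z)=31
step 2: merge (Q,R) at d=8, Q=-413/2; branch lengths Q→197/20, R→-37/20; new cluster QR
  updated: d(G,QR)=23, d(H,QR)=14, d(KU,QR)=89/4, d(QR,S)=25, d(QR,Z)=11
step 3: merge (G,KU) at d=51/2, Q=-587/4; branch lengths G→393/32, KU→423/32; new cluster GKU
  updated: d(GKU,H)=8, d(GKU,QR)=79/8, d(GKU,S)=85/4, d(GKU,Z)=35/4
step 4: merge (GKU,QR) at d=79/8, Q=-625/8; branch lengths GKU→47/16, QR→111/16; new cluster GKQRU
  updated: d(GKQRU,H)=97/16, d(GKQRU,S)=291/16, d(GKQRU,Z)=79/16
step 5: merge (GKQRU,H) at d=97/16, Q=-337/8; branch lengths GKQRU→65/16, H→2; new cluster GHKQRU
  updated: d(GHKQRU,S)=241/16, d(GHKQRU,Z)=-1/16
step 6: merge (GHKQRU,S) at d=241/16, Q=-25; branch lengths GHKQRU→5/2, S→201/16; new cluster GHKQRSU
  updated: d(GHKQRSU,Z)=-41/16
step 7: merge (GHKQRSU,Z) at d=-41/16; branch lengths GHKQRSU→-41/32, Z→-41/32; new cluster GHKQRSUZ
final tree: (((((G:393/32,(K:5/12,U:151/12):423/32):47/16,(Q:197/20,R:-37/20):111/16):65/16,H:2):5/2,S:201/16):-41/32,Z:-41/32)
total length: 1199/16

(((((G:393/32,(K:5/12,U:151/12):423/32):47/16,(Q:197/20,R:-37/20):111/16):65/16,H:2):5/2,S:201/16):-41/32,Z:-41/32)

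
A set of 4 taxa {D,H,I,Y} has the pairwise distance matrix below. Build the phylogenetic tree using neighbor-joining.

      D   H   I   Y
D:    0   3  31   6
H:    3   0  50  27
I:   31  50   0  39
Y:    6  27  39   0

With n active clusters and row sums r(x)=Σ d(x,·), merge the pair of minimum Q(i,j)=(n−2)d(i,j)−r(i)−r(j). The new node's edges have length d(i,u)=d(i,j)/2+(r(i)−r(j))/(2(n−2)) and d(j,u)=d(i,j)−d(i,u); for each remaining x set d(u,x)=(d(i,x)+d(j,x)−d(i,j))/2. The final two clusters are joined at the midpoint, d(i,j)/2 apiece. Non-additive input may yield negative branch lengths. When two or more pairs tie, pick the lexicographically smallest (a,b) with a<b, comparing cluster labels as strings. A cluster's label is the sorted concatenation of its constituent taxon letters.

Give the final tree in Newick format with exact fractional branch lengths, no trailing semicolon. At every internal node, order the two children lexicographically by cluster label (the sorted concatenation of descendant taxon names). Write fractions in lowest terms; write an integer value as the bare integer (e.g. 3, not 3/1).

iteration 1: select D,H (d=3, Q=-114); attach at lengths (-17/2, 23/2); label the merged cluster DH
  updated: d(DH,I)=39, d(DH,Y)=15
iteration 2: select DH,I (d=39, Q=-93); attach at lengths (15/2, 63/2); label the merged cluster DHI
  updated: d(DHI,Y)=15/2
iteration 3: select DHI,Y (d=15/2); attach at lengths (15/4, 15/4); label the merged cluster DHIY
final tree: (((D:-17/2,H:23/2):15/2,I:63/2):15/4,Y:15/4)
total length: 99/2

(((D:-17/2,H:23/2):15/2,I:63/2):15/4,Y:15/4)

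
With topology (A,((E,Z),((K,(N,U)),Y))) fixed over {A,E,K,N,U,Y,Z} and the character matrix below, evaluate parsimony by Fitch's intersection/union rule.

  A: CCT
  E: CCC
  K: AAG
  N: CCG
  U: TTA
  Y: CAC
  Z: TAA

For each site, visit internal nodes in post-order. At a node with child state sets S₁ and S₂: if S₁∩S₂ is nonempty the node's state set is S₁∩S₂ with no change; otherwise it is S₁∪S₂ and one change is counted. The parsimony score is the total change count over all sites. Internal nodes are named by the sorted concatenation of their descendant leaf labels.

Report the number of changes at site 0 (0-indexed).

3

site 0, node EZ: E={C} ∪ Z={T} → {C,T} (+1)
site 0, node NU: N={C} ∪ U={T} → {C,T} (+1)
site 0, node KNU: K={A} ∪ NU={C,T} → {A,C,T} (+1)
site 0, node KNUY: KNU={A,C,T} ∩ Y={C} → {C} (+0)
site 0, node EKNUYZ: EZ={C,T} ∩ KNUY={C} → {C} (+0)
site 0, node AEKNUYZ: A={C} ∩ EKNUYZ={C} → {C} (+0)
site 1, node EZ: E={C} ∪ Z={A} → {A,C} (+1)
site 1, node NU: N={C} ∪ U={T} → {C,T} (+1)
site 1, node KNU: K={A} ∪ NU={C,T} → {A,C,T} (+1)
site 1, node KNUY: KNU={A,C,T} ∩ Y={A} → {A} (+0)
site 1, node EKNUYZ: EZ={A,C} ∩ KNUY={A} → {A} (+0)
site 1, node AEKNUYZ: A={C} ∪ EKNUYZ={A} → {A,C} (+1)
site 2, node EZ: E={C} ∪ Z={A} → {A,C} (+1)
site 2, node NU: N={G} ∪ U={A} → {A,G} (+1)
site 2, node KNU: K={G} ∩ NU={A,G} → {G} (+0)
site 2, node KNUY: KNU={G} ∪ Y={C} → {C,G} (+1)
site 2, node EKNUYZ: EZ={A,C} ∩ KNUY={C,G} → {C} (+0)
site 2, node AEKNUYZ: A={T} ∪ EKNUYZ={C} → {C,T} (+1)
per-site changes: [3, 4, 4]; total = 11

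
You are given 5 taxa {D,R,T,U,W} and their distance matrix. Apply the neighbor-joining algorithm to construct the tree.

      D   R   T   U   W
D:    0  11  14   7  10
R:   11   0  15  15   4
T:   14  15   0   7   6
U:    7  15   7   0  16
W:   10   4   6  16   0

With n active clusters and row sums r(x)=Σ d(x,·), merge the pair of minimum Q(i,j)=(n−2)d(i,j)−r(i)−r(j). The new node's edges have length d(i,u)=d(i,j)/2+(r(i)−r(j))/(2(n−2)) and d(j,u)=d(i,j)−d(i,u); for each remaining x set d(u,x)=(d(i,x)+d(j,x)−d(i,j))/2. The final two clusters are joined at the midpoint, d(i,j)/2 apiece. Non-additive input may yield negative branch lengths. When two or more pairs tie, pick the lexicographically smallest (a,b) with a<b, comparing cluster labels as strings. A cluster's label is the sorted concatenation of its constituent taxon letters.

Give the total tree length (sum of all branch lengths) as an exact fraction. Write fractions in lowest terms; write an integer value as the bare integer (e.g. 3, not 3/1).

step 1: merge (R,W) at d=4, Q=-69; branch lengths R→7/2, W→1/2; new cluster RW
  updated: d(D,RW)=17/2, d(RW,T)=17/2, d(RW,U)=27/2
step 2: merge (D,RW) at d=17/2, Q=-43; branch lengths D→4, RW→9/2; new cluster DRW
  updated: d(DRW,T)=7, d(DRW,U)=6
step 3: merge (DRW,T) at d=7, Q=-20; branch lengths DRW→3, T→4; new cluster DRTW
  updated: d(DRTW,U)=3
step 4: merge (DRTW,U) at d=3; branch lengths DRTW→3/2, U→3/2; new cluster DRTUW
final tree: (((D:4,(R:7/2,W:1/2):9/2):3,T:4):3/2,U:3/2)
total length: 45/2

45/2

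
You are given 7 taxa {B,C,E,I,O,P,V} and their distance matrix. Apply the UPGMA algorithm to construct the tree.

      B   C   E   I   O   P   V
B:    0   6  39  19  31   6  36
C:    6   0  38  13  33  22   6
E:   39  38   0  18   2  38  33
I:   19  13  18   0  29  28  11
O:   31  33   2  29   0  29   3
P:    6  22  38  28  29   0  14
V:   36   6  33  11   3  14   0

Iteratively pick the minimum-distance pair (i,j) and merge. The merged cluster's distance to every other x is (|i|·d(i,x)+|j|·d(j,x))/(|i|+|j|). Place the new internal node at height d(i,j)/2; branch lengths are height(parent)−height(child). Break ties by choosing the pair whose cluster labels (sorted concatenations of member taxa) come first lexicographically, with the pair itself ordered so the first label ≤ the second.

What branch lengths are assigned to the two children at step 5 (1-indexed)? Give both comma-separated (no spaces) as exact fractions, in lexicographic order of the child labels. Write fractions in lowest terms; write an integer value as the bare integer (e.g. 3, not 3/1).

step 1: merge (E,O) at d=2; branch lengths E→1, O→1; new cluster EO
  updated: d(B,EO)=35, d(C,EO)=71/2, d(EO,I)=47/2, d(EO,P)=67/2, d(EO,V)=18
step 2: merge (B,C) at d=6; branch lengths B→3, C→3; new cluster BC
  updated: d(BC,EO)=141/4, d(BC,I)=16, d(BC,P)=14, d(BC,V)=21
step 3: merge (I,V) at d=11; branch lengths I→11/2, V→11/2; new cluster IV
  updated: d(BC,IV)=37/2, d(EO,IV)=83/4, d(IV,P)=21
step 4: merge (BC,P) at d=14; branch lengths BC→4, P→7; new cluster BCP
  updated: d(BCP,EO)=104/3, d(BCP,IV)=58/3
step 5: merge (BCP,IV) at d=58/3; branch lengths BCP→8/3, IV→25/6; new cluster BCIPV
  updated: d(BCIPV,EO)=291/10
step 6: merge (BCIPV,EO) at d=291/10; branch lengths BCIPV→293/60, EO→271/20; new cluster BCEIOPV
final tree: ((((B:3,C:3):4,P:7):8/3,(I:11/2,V:11/2):25/6):293/60,(E:1,O:1):271/20)
total length: 829/15

8/3,25/6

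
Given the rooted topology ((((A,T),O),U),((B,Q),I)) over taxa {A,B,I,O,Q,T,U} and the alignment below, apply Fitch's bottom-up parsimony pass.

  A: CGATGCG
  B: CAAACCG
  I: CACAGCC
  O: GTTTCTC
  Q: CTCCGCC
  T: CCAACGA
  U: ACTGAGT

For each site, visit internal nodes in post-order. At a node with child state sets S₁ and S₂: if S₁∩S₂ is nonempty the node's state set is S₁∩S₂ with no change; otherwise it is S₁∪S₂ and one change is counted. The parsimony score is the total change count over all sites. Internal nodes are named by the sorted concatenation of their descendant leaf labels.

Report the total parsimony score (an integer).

24

[col 0] AT: children A:{C}, T:{C} ∩→ {C}; cost 0
[col 0] AOT: children AT:{C}, O:{G} ∪→ {C,G}; cost 1
[col 0] AOTU: children AOT:{C,G}, U:{A} ∪→ {A,C,G}; cost 1
[col 0] BQ: children B:{C}, Q:{C} ∩→ {C}; cost 0
[col 0] BIQ: children BQ:{C}, I:{C} ∩→ {C}; cost 0
[col 0] ABIOQTU: children AOTU:{A,C,G}, BIQ:{C} ∩→ {C}; cost 0
[col 1] AT: children A:{G}, T:{C} ∪→ {C,G}; cost 1
[col 1] AOT: children AT:{C,G}, O:{T} ∪→ {C,G,T}; cost 1
[col 1] AOTU: children AOT:{C,G,T}, U:{C} ∩→ {C}; cost 0
[col 1] BQ: children B:{A}, Q:{T} ∪→ {A,T}; cost 1
[col 1] BIQ: children BQ:{A,T}, I:{A} ∩→ {A}; cost 0
[col 1] ABIOQTU: children AOTU:{C}, BIQ:{A} ∪→ {A,C}; cost 1
[col 2] AT: children A:{A}, T:{A} ∩→ {A}; cost 0
[col 2] AOT: children AT:{A}, O:{T} ∪→ {A,T}; cost 1
[col 2] AOTU: children AOT:{A,T}, U:{T} ∩→ {T}; cost 0
[col 2] BQ: children B:{A}, Q:{C} ∪→ {A,C}; cost 1
[col 2] BIQ: children BQ:{A,C}, I:{C} ∩→ {C}; cost 0
[col 2] ABIOQTU: children AOTU:{T}, BIQ:{C} ∪→ {C,T}; cost 1
[col 3] AT: children A:{T}, T:{A} ∪→ {A,T}; cost 1
[col 3] AOT: children AT:{A,T}, O:{T} ∩→ {T}; cost 0
[col 3] AOTU: children AOT:{T}, U:{G} ∪→ {G,T}; cost 1
[col 3] BQ: children B:{A}, Q:{C} ∪→ {A,C}; cost 1
[col 3] BIQ: children BQ:{A,C}, I:{A} ∩→ {A}; cost 0
[col 3] ABIOQTU: children AOTU:{G,T}, BIQ:{A} ∪→ {A,G,T}; cost 1
[col 4] AT: children A:{G}, T:{C} ∪→ {C,G}; cost 1
[col 4] AOT: children AT:{C,G}, O:{C} ∩→ {C}; cost 0
[col 4] AOTU: children AOT:{C}, U:{A} ∪→ {A,C}; cost 1
[col 4] BQ: children B:{C}, Q:{G} ∪→ {C,G}; cost 1
[col 4] BIQ: children BQ:{C,G}, I:{G} ∩→ {G}; cost 0
[col 4] ABIOQTU: children AOTU:{A,C}, BIQ:{G} ∪→ {A,C,G}; cost 1
[col 5] AT: children A:{C}, T:{G} ∪→ {C,G}; cost 1
[col 5] AOT: children AT:{C,G}, O:{T} ∪→ {C,G,T}; cost 1
[col 5] AOTU: children AOT:{C,G,T}, U:{G} ∩→ {G}; cost 0
[col 5] BQ: children B:{C}, Q:{C} ∩→ {C}; cost 0
[col 5] BIQ: children BQ:{C}, I:{C} ∩→ {C}; cost 0
[col 5] ABIOQTU: children AOTU:{G}, BIQ:{C} ∪→ {C,G}; cost 1
[col 6] AT: children A:{G}, T:{A} ∪→ {A,G}; cost 1
[col 6] AOT: children AT:{A,G}, O:{C} ∪→ {A,C,G}; cost 1
[col 6] AOTU: children AOT:{A,C,G}, U:{T} ∪→ {A,C,G,T}; cost 1
[col 6] BQ: children B:{G}, Q:{C} ∪→ {C,G}; cost 1
[col 6] BIQ: children BQ:{C,G}, I:{C} ∩→ {C}; cost 0
[col 6] ABIOQTU: children AOTU:{A,C,G,T}, BIQ:{C} ∩→ {C}; cost 0
per-site changes: [2, 4, 3, 4, 4, 3, 4]; total = 24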